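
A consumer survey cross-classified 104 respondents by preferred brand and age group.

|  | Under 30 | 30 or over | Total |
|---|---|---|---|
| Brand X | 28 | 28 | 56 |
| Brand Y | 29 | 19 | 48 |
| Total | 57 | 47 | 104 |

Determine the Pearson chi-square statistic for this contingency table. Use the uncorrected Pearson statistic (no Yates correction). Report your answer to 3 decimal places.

1.132

Grand total N = 104.
Expected counts (row total × column total / N):
  Brand X, Under 30: 56×57/104 = 30.6923
  Brand X, 30 or over: 56×47/104 = 25.3077
  Brand Y, Under 30: 48×57/104 = 26.3077
  Brand Y, 30 or over: 48×47/104 = 21.6923
Contributions (O − E)²/E:
  (28 − 30.6923)²/30.6923 = 0.2362
  (28 − 25.3077)²/25.3077 = 0.2864
  (29 − 26.3077)²/26.3077 = 0.2755
  (19 − 21.6923)²/21.6923 = 0.3341
χ² = 0.2362 + 0.2864 + 0.2755 + 0.3341 = 1.132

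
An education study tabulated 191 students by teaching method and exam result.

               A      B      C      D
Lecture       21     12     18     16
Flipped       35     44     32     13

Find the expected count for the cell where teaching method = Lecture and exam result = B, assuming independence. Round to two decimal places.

19.64

Row total (Lecture) = 67; column total (B) = 56; grand total N = 191.
Expected count = (row total × column total) / N = 67 × 56 / 191 = 19.64.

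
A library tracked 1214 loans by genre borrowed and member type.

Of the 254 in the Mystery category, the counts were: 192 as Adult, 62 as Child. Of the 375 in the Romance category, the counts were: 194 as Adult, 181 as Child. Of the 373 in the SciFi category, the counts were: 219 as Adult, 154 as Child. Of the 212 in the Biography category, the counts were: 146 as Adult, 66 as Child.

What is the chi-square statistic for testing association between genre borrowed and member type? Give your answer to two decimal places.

Row totals: 254, 375, 373, 212. Column totals: 751, 463. Grand total N = 1214.
Expected counts (row total × column total / N):
  Mystery, Adult: 254×751/1214 = 157.1285
  Mystery, Child: 254×463/1214 = 96.8715
  Romance, Adult: 375×751/1214 = 231.9811
  Romance, Child: 375×463/1214 = 143.0189
  SciFi, Adult: 373×751/1214 = 230.7438
  SciFi, Child: 373×463/1214 = 142.2562
  Biography, Adult: 212×751/1214 = 131.1466
  Biography, Child: 212×463/1214 = 80.8534
Contributions (O − E)²/E:
  (192 − 157.1285)²/157.1285 = 7.7390
  (62 − 96.8715)²/96.8715 = 12.5529
  (194 − 231.9811)²/231.9811 = 6.2185
  (181 − 143.0189)²/143.0189 = 10.0865
  (219 − 230.7438)²/230.7438 = 0.5977
  (154 − 142.2562)²/142.2562 = 0.9695
  (146 − 131.1466)²/131.1466 = 1.6823
  (66 − 80.8534)²/80.8534 = 2.7287
χ² = 7.7390 + 12.5529 + 6.2185 + 10.0865 + 0.5977 + 0.9695 + 1.6823 + 2.7287 = 42.58

42.58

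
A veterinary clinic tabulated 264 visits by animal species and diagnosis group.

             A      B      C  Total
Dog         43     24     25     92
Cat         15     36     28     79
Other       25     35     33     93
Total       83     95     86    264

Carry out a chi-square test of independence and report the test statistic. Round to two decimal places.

17.22

Grand total N = 264.
Expected counts (row total × column total / N):
  Dog, A: 92×83/264 = 28.924
  Dog, B: 92×95/264 = 33.106
  Dog, C: 92×86/264 = 29.970
  Cat, A: 79×83/264 = 24.837
  Cat, B: 79×95/264 = 28.428
  Cat, C: 79×86/264 = 25.735
  Other, A: 93×83/264 = 29.239
  Other, B: 93×95/264 = 33.466
  Other, C: 93×86/264 = 30.295
Contributions (O − E)²/E:
  (43 − 28.924)²/28.924 = 6.8502
  (24 − 33.106)²/33.106 = 2.5047
  (25 − 29.970)²/29.970 = 0.8242
  (15 − 24.837)²/24.837 = 3.8961
  (36 − 28.428)²/28.428 = 2.0169
  (28 − 25.735)²/25.735 = 0.1993
  (25 − 29.239)²/29.239 = 0.6146
  (35 − 33.466)²/33.466 = 0.0703
  (33 − 30.295)²/30.295 = 0.2415
χ² = 6.8502 + 2.5047 + 0.8242 + 3.8961 + 2.0169 + 0.1993 + 0.6146 + 0.0703 + 0.2415 = 17.22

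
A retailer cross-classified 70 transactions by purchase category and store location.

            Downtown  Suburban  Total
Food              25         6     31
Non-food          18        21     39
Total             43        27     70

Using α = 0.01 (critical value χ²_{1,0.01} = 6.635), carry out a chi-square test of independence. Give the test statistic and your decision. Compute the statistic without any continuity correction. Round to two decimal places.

8.67; reject H₀

Grand total N = 70.
Expected counts (row total × column total / N):
  Food, Downtown: 31×43/70 = 19.043
  Food, Suburban: 31×27/70 = 11.957
  Non-food, Downtown: 39×43/70 = 23.957
  Non-food, Suburban: 39×27/70 = 15.043
Contributions (O − E)²/E:
  (25 − 19.043)²/19.043 = 1.8635
  (6 − 11.957)²/11.957 = 2.9678
  (18 − 23.957)²/23.957 = 1.4812
  (21 − 15.043)²/15.043 = 2.3590
χ² = 1.8635 + 2.9678 + 1.4812 + 2.3590 = 8.67
df = (2−1)(2−1) = 1. Since 8.67 > 6.635, reject the null hypothesis of independence at α = 0.01.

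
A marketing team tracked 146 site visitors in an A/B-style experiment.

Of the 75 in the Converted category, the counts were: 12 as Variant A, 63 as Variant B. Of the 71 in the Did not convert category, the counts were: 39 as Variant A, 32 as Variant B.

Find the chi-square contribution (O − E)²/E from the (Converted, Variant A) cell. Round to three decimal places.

Row total (Converted) = 75; column total (Variant A) = 51; N = 146.
Expected count E = 75 × 51 / 146 = 26.1986.
Contribution = (O − E)²/E = (12 − 26.1986)² / 26.1986 = 7.695.

7.695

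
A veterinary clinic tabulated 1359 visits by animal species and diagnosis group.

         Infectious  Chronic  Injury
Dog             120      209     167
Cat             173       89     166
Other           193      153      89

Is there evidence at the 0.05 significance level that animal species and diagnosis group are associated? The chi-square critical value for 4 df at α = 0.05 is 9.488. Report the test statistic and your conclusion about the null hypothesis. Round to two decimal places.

Row totals: 496, 428, 435. Column totals: 486, 451, 422. Grand total N = 1359.
Expected counts (row total × column total / N):
  Dog, Infectious: 496×486/1359 = 177.377
  Dog, Chronic: 496×451/1359 = 164.603
  Dog, Injury: 496×422/1359 = 154.019
  Cat, Infectious: 428×486/1359 = 153.060
  Cat, Chronic: 428×451/1359 = 142.037
  Cat, Injury: 428×422/1359 = 132.904
  Other, Infectious: 435×486/1359 = 155.563
  Other, Chronic: 435×451/1359 = 144.360
  Other, Injury: 435×422/1359 = 135.077
Contributions (O − E)²/E:
  (120 − 177.377)²/177.377 = 18.5600
  (209 − 164.603)²/164.603 = 11.9748
  (167 − 154.019)²/154.019 = 1.0941
  (173 − 153.060)²/153.060 = 2.5977
  (89 − 142.037)²/142.037 = 19.8042
  (166 − 132.904)²/132.904 = 8.2416
  (193 − 155.563)²/155.563 = 9.0094
  (153 − 144.360)²/144.360 = 0.5171
  (89 − 135.077)²/135.077 = 15.7176
χ² = 18.5600 + 11.9748 + 1.0941 + 2.5977 + 19.8042 + 8.2416 + 9.0094 + 0.5171 + 15.7176 = 87.52
df = (3−1)(3−1) = 4. Since 87.52 > 9.488, reject the null hypothesis of independence at α = 0.05.

87.52; reject H₀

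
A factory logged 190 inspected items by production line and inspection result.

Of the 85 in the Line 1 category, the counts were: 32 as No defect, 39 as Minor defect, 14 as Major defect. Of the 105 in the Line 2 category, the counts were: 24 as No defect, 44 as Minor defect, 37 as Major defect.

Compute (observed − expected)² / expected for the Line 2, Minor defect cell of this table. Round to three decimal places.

0.076

Row total (Line 2) = 105; column total (Minor defect) = 83; N = 190.
Expected count E = 105 × 83 / 190 = 45.8684.
Contribution = (O − E)²/E = (44 − 45.8684)² / 45.8684 = 0.076.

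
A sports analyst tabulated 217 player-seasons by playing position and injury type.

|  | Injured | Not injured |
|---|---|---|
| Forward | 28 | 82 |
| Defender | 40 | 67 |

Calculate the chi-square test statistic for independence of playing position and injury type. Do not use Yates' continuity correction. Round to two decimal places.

Row totals: 110, 107. Column totals: 68, 149. Grand total N = 217.
Expected counts (row total × column total / N):
  Forward, Injured: 110×68/217 = 34.470
  Forward, Not injured: 110×149/217 = 75.530
  Defender, Injured: 107×68/217 = 33.530
  Defender, Not injured: 107×149/217 = 73.470
Contributions (O − E)²/E:
  (28 − 34.470)²/34.470 = 1.2144
  (82 − 75.530)²/75.530 = 0.5542
  (40 − 33.530)²/33.530 = 1.2485
  (67 − 73.470)²/73.470 = 0.5698
χ² = 1.2144 + 0.5542 + 1.2485 + 0.5698 = 3.59

3.59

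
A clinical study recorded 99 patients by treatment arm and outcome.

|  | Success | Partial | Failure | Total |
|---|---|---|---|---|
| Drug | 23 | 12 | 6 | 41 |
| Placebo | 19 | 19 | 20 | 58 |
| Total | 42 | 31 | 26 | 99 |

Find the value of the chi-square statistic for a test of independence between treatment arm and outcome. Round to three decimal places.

Grand total N = 99.
Expected counts (row total × column total / N):
  Drug, Success: 41×42/99 = 17.3939
  Drug, Partial: 41×31/99 = 12.8384
  Drug, Failure: 41×26/99 = 10.7677
  Placebo, Success: 58×42/99 = 24.6061
  Placebo, Partial: 58×31/99 = 18.1616
  Placebo, Failure: 58×26/99 = 15.2323
Contributions (O − E)²/E:
  (23 − 17.3939)²/17.3939 = 1.8069
  (12 − 12.8384)²/12.8384 = 0.0548
  (6 − 10.7677)²/10.7677 = 2.1110
  (19 − 24.6061)²/24.6061 = 1.2773
  (19 − 18.1616)²/18.1616 = 0.0387
  (20 − 15.2323)²/15.2323 = 1.4923
χ² = 1.8069 + 0.0548 + 2.1110 + 1.2773 + 0.0387 + 1.4923 = 6.781

6.781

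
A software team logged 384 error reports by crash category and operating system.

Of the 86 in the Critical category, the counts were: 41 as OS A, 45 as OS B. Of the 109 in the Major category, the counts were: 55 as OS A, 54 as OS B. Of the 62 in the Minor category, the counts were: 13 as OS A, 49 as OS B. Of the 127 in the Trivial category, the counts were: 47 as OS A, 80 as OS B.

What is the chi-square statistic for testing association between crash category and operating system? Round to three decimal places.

Row totals: 86, 109, 62, 127. Column totals: 156, 228. Grand total N = 384.
Expected counts (row total × column total / N):
  Critical, OS A: 86×156/384 = 34.9375
  Critical, OS B: 86×228/384 = 51.0625
  Major, OS A: 109×156/384 = 44.2812
  Major, OS B: 109×228/384 = 64.7188
  Minor, OS A: 62×156/384 = 25.1875
  Minor, OS B: 62×228/384 = 36.8125
  Trivial, OS A: 127×156/384 = 51.5938
  Trivial, OS B: 127×228/384 = 75.4062
Contributions (O − E)²/E:
  (41 − 34.9375)²/34.9375 = 1.0520
  (45 − 51.0625)²/51.0625 = 0.7198
  (55 − 44.2812)²/44.2812 = 2.5946
  (54 − 64.7188)²/64.7188 = 1.7753
  (13 − 25.1875)²/25.1875 = 5.8972
  (49 − 36.8125)²/36.8125 = 4.0349
  (47 − 51.5938)²/51.5938 = 0.4090
  (80 − 75.4062)²/75.4062 = 0.2799
χ² = 1.0520 + 0.7198 + 2.5946 + 1.7753 + 5.8972 + 4.0349 + 0.4090 + 0.2799 = 16.763

16.763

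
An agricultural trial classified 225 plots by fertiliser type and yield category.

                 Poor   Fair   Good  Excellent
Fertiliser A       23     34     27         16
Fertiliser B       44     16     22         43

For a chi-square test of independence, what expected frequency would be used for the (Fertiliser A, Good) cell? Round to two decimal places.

Row total (Fertiliser A) = 100; column total (Good) = 49; grand total N = 225.
Expected count = (row total × column total) / N = 100 × 49 / 225 = 21.78.

21.78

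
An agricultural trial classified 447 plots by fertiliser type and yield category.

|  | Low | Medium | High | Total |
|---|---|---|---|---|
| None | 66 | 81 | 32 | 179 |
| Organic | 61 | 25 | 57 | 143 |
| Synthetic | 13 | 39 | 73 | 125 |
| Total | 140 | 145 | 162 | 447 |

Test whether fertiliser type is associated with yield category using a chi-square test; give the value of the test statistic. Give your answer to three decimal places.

78.184

Grand total N = 447.
Expected counts (row total × column total / N):
  None, Low: 179×140/447 = 56.0626
  None, Medium: 179×145/447 = 58.0649
  None, High: 179×162/447 = 64.8725
  Organic, Low: 143×140/447 = 44.7875
  Organic, Medium: 143×145/447 = 46.3870
  Organic, High: 143×162/447 = 51.8255
  Synthetic, Low: 125×140/447 = 39.1499
  Synthetic, Medium: 125×145/447 = 40.5481
  Synthetic, High: 125×162/447 = 45.3020
Contributions (O − E)²/E:
  (66 − 56.0626)²/56.0626 = 1.7615
  (81 − 58.0649)²/58.0649 = 9.0592
  (32 − 64.8725)²/64.8725 = 16.6573
  (61 − 44.7875)²/44.7875 = 5.8687
  (25 − 46.3870)²/46.3870 = 9.8606
  (57 − 51.8255)²/51.8255 = 0.5166
  (13 − 39.1499)²/39.1499 = 17.4666
  (39 − 40.5481)²/40.5481 = 0.0591
  (73 − 45.3020)²/45.3020 = 16.9348
χ² = 1.7615 + 9.0592 + 16.6573 + 5.8687 + 9.8606 + 0.5166 + 17.4666 + 0.0591 + 16.9348 = 78.184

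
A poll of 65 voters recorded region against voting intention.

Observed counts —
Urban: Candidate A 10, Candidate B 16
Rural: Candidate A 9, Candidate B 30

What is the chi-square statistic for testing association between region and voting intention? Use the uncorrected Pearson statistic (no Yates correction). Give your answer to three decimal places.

1.785

Row totals: 26, 39. Column totals: 19, 46. Grand total N = 65.
Expected counts (row total × column total / N):
  Urban, Candidate A: 26×19/65 = 7.6000
  Urban, Candidate B: 26×46/65 = 18.4000
  Rural, Candidate A: 39×19/65 = 11.4000
  Rural, Candidate B: 39×46/65 = 27.6000
Contributions (O − E)²/E:
  (10 − 7.6000)²/7.6000 = 0.7579
  (16 − 18.4000)²/18.4000 = 0.3130
  (9 − 11.4000)²/11.4000 = 0.5053
  (30 − 27.6000)²/27.6000 = 0.2087
χ² = 0.7579 + 0.3130 + 0.5053 + 0.2087 = 1.785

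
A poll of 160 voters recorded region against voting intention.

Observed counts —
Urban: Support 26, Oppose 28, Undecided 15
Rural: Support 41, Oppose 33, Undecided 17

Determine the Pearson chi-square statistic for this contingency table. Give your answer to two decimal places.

Row totals: 69, 91. Column totals: 67, 61, 32. Grand total N = 160.
Expected counts (row total × column total / N):
  Urban, Support: 69×67/160 = 28.894
  Urban, Oppose: 69×61/160 = 26.306
  Urban, Undecided: 69×32/160 = 13.800
  Rural, Support: 91×67/160 = 38.106
  Rural, Oppose: 91×61/160 = 34.694
  Rural, Undecided: 91×32/160 = 18.200
Contributions (O − E)²/E:
  (26 − 28.894)²/28.894 = 0.2899
  (28 − 26.306)²/26.306 = 0.1091
  (15 − 13.800)²/13.800 = 0.1043
  (41 − 38.106)²/38.106 = 0.2198
  (33 − 34.694)²/34.694 = 0.0827
  (17 − 18.200)²/18.200 = 0.0791
χ² = 0.2899 + 0.1091 + 0.1043 + 0.2198 + 0.0827 + 0.0791 = 0.88

0.88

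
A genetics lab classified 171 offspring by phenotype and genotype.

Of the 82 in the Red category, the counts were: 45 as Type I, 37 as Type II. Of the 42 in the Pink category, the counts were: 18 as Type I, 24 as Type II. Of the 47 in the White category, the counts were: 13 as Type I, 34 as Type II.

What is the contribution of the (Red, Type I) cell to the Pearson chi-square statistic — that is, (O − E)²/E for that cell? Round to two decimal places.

2.01

Row total (Red) = 82; column total (Type I) = 76; N = 171.
Expected count E = 82 × 76 / 171 = 36.444.
Contribution = (O − E)²/E = (45 − 36.444)² / 36.444 = 2.01.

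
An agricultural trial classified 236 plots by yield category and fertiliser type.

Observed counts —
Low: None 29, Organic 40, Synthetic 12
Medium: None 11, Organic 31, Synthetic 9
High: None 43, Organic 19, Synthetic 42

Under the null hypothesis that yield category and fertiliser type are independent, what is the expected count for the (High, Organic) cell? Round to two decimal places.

Row total (High) = 104; column total (Organic) = 90; grand total N = 236.
Expected count = (row total × column total) / N = 104 × 90 / 236 = 39.66.

39.66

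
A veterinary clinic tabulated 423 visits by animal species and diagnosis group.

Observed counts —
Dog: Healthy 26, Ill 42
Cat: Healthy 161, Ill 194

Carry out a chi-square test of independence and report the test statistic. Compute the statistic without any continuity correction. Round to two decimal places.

1.17

Row totals: 68, 355. Column totals: 187, 236. Grand total N = 423.
Expected counts (row total × column total / N):
  Dog, Healthy: 68×187/423 = 30.061
  Dog, Ill: 68×236/423 = 37.939
  Cat, Healthy: 355×187/423 = 156.939
  Cat, Ill: 355×236/423 = 198.061
Contributions (O − E)²/E:
  (26 − 30.061)²/30.061 = 0.5486
  (42 − 37.939)²/37.939 = 0.4347
  (161 − 156.939)²/156.939 = 0.1051
  (194 − 198.061)²/198.061 = 0.0833
χ² = 0.5486 + 0.4347 + 0.1051 + 0.0833 = 1.17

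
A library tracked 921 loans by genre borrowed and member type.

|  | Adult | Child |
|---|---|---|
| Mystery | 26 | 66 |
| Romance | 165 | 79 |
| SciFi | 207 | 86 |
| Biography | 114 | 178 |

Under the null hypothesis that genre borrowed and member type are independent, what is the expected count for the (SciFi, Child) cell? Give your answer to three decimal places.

Row total (SciFi) = 293; column total (Child) = 409; grand total N = 921.
Expected count = (row total × column total) / N = 293 × 409 / 921 = 130.116.

130.116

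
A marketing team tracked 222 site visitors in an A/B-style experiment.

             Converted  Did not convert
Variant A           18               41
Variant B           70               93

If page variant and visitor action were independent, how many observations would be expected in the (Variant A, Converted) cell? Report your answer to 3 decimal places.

Row total (Variant A) = 59; column total (Converted) = 88; grand total N = 222.
Expected count = (row total × column total) / N = 59 × 88 / 222 = 23.387.

23.387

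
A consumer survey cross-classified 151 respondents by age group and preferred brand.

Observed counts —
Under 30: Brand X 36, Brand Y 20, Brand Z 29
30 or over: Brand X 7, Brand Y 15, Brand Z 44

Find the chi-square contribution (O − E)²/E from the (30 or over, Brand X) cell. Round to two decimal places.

7.40

Row total (30 or over) = 66; column total (Brand X) = 43; N = 151.
Expected count E = 66 × 43 / 151 = 18.795.
Contribution = (O − E)²/E = (7 − 18.795)² / 18.795 = 7.40.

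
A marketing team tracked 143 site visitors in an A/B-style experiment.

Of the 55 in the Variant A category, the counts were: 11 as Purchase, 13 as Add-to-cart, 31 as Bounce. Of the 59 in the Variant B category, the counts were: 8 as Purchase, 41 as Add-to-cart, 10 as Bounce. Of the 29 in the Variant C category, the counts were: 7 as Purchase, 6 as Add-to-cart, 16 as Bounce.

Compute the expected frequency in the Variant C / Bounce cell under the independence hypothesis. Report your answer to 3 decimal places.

11.559

Row total (Variant C) = 29; column total (Bounce) = 57; grand total N = 143.
Expected count = (row total × column total) / N = 29 × 57 / 143 = 11.559.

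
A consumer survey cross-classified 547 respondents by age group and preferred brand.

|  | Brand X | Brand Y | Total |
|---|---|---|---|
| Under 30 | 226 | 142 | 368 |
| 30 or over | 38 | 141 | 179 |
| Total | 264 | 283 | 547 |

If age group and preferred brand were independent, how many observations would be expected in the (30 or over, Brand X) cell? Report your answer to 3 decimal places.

86.391

Row total (30 or over) = 179; column total (Brand X) = 264; grand total N = 547.
Expected count = (row total × column total) / N = 179 × 264 / 547 = 86.391.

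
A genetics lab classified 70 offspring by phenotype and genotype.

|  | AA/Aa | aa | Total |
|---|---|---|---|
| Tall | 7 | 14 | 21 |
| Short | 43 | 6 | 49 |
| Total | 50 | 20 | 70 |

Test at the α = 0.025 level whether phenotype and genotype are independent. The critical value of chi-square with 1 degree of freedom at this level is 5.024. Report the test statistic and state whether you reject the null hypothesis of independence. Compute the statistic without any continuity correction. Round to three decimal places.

Grand total N = 70.
Expected counts (row total × column total / N):
  Tall, AA/Aa: 21×50/70 = 15.0000
  Tall, aa: 21×20/70 = 6.0000
  Short, AA/Aa: 49×50/70 = 35.0000
  Short, aa: 49×20/70 = 14.0000
Contributions (O − E)²/E:
  (7 − 15.0000)²/15.0000 = 4.2667
  (14 − 6.0000)²/6.0000 = 10.6667
  (43 − 35.0000)²/35.0000 = 1.8286
  (6 − 14.0000)²/14.0000 = 4.5714
χ² = 4.2667 + 10.6667 + 1.8286 + 4.5714 = 21.333
df = (2−1)(2−1) = 1. Since 21.333 > 5.024, reject the null hypothesis of independence at α = 0.025.

21.333; reject H₀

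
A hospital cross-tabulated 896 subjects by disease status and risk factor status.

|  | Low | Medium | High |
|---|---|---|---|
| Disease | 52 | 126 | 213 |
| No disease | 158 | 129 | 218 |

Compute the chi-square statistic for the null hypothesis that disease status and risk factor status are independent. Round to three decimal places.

Row totals: 391, 505. Column totals: 210, 255, 431. Grand total N = 896.
Expected counts (row total × column total / N):
  Disease, Low: 391×210/896 = 91.6406
  Disease, Medium: 391×255/896 = 111.2779
  Disease, High: 391×431/896 = 188.0815
  No disease, Low: 505×210/896 = 118.3594
  No disease, Medium: 505×255/896 = 143.7221
  No disease, High: 505×431/896 = 242.9185
Contributions (O − E)²/E:
  (52 − 91.6406)²/91.6406 = 17.1472
  (126 − 111.2779)²/111.2779 = 1.9477
  (213 − 188.0815)²/188.0815 = 3.3014
  (158 − 118.3594)²/118.3594 = 13.2763
  (129 − 143.7221)²/143.7221 = 1.5081
  (218 − 242.9185)²/242.9185 = 2.5561
χ² = 17.1472 + 1.9477 + 3.3014 + 13.2763 + 1.5081 + 2.5561 = 39.737

39.737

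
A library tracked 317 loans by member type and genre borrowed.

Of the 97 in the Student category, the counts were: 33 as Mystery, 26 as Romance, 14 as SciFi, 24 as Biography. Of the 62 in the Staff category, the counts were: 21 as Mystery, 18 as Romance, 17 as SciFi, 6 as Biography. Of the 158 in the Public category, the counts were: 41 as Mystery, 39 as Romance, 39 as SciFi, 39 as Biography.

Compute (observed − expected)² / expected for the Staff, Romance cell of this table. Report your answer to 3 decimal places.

Row total (Staff) = 62; column total (Romance) = 83; N = 317.
Expected count E = 62 × 83 / 317 = 16.2334.
Contribution = (O − E)²/E = (18 − 16.2334)² / 16.2334 = 0.192.

0.192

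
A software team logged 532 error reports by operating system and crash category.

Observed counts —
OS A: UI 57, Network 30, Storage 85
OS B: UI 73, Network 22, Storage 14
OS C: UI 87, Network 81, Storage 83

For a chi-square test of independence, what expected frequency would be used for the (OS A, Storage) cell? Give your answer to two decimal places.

58.84

Row total (OS A) = 172; column total (Storage) = 182; grand total N = 532.
Expected count = (row total × column total) / N = 172 × 182 / 532 = 58.84.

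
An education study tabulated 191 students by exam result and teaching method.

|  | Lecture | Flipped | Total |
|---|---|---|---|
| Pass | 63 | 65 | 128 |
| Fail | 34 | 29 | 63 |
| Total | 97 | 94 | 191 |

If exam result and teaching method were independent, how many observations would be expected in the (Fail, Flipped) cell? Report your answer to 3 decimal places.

31.005

Row total (Fail) = 63; column total (Flipped) = 94; grand total N = 191.
Expected count = (row total × column total) / N = 63 × 94 / 191 = 31.005.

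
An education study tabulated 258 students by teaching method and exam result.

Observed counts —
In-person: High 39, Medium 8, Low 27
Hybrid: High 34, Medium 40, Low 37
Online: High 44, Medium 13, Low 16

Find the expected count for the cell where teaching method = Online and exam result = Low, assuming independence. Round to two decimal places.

Row total (Online) = 73; column total (Low) = 80; grand total N = 258.
Expected count = (row total × column total) / N = 73 × 80 / 258 = 22.64.

22.64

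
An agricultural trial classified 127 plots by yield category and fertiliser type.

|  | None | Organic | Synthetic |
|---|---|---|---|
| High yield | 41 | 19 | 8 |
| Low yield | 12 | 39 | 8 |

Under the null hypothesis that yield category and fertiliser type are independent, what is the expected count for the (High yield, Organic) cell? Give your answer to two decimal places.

Row total (High yield) = 68; column total (Organic) = 58; grand total N = 127.
Expected count = (row total × column total) / N = 68 × 58 / 127 = 31.06.

31.06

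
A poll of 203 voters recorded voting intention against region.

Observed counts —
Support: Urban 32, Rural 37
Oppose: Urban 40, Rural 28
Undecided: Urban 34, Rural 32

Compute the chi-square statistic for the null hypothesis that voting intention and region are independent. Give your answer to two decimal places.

Row totals: 69, 68, 66. Column totals: 106, 97. Grand total N = 203.
Expected counts (row total × column total / N):
  Support, Urban: 69×106/203 = 36.030
  Support, Rural: 69×97/203 = 32.970
  Oppose, Urban: 68×106/203 = 35.507
  Oppose, Rural: 68×97/203 = 32.493
  Undecided, Urban: 66×106/203 = 34.463
  Undecided, Rural: 66×97/203 = 31.537
Contributions (O − E)²/E:
  (32 − 36.030)²/36.030 = 0.4508
  (37 − 32.970)²/32.970 = 0.4926
  (40 − 35.507)²/35.507 = 0.5685
  (28 − 32.493)²/32.493 = 0.6213
  (34 − 34.463)²/34.463 = 0.0062
  (32 − 31.537)²/31.537 = 0.0068
χ² = 0.4508 + 0.4926 + 0.5685 + 0.6213 + 0.0062 + 0.0068 = 2.15

2.15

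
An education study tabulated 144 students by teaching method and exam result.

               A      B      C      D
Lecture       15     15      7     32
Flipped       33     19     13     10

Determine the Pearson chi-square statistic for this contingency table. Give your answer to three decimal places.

Row totals: 69, 75. Column totals: 48, 34, 20, 42. Grand total N = 144.
Expected counts (row total × column total / N):
  Lecture, A: 69×48/144 = 23.0000
  Lecture, B: 69×34/144 = 16.2917
  Lecture, C: 69×20/144 = 9.5833
  Lecture, D: 69×42/144 = 20.1250
  Flipped, A: 75×48/144 = 25.0000
  Flipped, B: 75×34/144 = 17.7083
  Flipped, C: 75×20/144 = 10.4167
  Flipped, D: 75×42/144 = 21.8750
Contributions (O − E)²/E:
  (15 − 23.0000)²/23.0000 = 2.7826
  (15 − 16.2917)²/16.2917 = 0.1024
  (7 − 9.5833)²/9.5833 = 0.6964
  (32 − 20.1250)²/20.1250 = 7.0070
  (33 − 25.0000)²/25.0000 = 2.5600
  (19 − 17.7083)²/17.7083 = 0.0942
  (13 − 10.4167)²/10.4167 = 0.6406
  (10 − 21.8750)²/21.8750 = 6.4464
χ² = 2.7826 + 0.1024 + 0.6964 + 7.0070 + 2.5600 + 0.0942 + 0.6406 + 6.4464 = 20.330

20.330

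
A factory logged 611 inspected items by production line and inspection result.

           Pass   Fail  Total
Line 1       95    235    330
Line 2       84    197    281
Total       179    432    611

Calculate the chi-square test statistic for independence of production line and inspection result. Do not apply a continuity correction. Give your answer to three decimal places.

0.090

Grand total N = 611.
Expected counts (row total × column total / N):
  Line 1, Pass: 330×179/611 = 96.6776
  Line 1, Fail: 330×432/611 = 233.3224
  Line 2, Pass: 281×179/611 = 82.3224
  Line 2, Fail: 281×432/611 = 198.6776
Contributions (O − E)²/E:
  (95 − 96.6776)²/96.6776 = 0.0291
  (235 − 233.3224)²/233.3224 = 0.0121
  (84 − 82.3224)²/82.3224 = 0.0342
  (197 − 198.6776)²/198.6776 = 0.0142
χ² = 0.0291 + 0.0121 + 0.0342 + 0.0142 = 0.090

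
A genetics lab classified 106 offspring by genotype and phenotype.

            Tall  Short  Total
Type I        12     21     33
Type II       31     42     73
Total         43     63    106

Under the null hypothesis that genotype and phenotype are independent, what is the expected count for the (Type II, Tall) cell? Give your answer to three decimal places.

29.613

Row total (Type II) = 73; column total (Tall) = 43; grand total N = 106.
Expected count = (row total × column total) / N = 73 × 43 / 106 = 29.613.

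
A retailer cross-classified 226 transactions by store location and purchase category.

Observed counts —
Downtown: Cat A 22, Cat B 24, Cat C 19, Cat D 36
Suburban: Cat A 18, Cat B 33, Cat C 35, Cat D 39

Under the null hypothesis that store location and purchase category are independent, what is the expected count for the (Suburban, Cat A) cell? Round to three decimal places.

Row total (Suburban) = 125; column total (Cat A) = 40; grand total N = 226.
Expected count = (row total × column total) / N = 125 × 40 / 226 = 22.124.

22.124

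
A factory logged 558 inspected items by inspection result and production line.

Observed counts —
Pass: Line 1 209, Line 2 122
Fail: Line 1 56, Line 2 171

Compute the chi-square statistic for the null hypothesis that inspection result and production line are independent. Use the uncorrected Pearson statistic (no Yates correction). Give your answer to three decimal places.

Row totals: 331, 227. Column totals: 265, 293. Grand total N = 558.
Expected counts (row total × column total / N):
  Pass, Line 1: 331×265/558 = 157.1953
  Pass, Line 2: 331×293/558 = 173.8047
  Fail, Line 1: 227×265/558 = 107.8047
  Fail, Line 2: 227×293/558 = 119.1953
Contributions (O − E)²/E:
  (209 − 157.1953)²/157.1953 = 17.0726
  (122 − 173.8047)²/173.8047 = 15.4410
  (56 − 107.8047)²/107.8047 = 24.8943
  (171 − 119.1953)²/119.1953 = 22.5154
χ² = 17.0726 + 15.4410 + 24.8943 + 22.5154 = 79.923

79.923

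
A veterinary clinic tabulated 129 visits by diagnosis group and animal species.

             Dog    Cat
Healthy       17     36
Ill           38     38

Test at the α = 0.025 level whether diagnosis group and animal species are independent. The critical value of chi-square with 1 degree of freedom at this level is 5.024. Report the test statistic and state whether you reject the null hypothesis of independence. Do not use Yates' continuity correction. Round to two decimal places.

Row totals: 53, 76. Column totals: 55, 74. Grand total N = 129.
Expected counts (row total × column total / N):
  Healthy, Dog: 53×55/129 = 22.597
  Healthy, Cat: 53×74/129 = 30.403
  Ill, Dog: 76×55/129 = 32.403
  Ill, Cat: 76×74/129 = 43.597
Contributions (O − E)²/E:
  (17 − 22.597)²/22.597 = 1.3863
  (36 − 30.403)²/30.403 = 1.0304
  (38 − 32.403)²/32.403 = 0.9668
  (38 − 43.597)²/43.597 = 0.7185
χ² = 1.3863 + 1.0304 + 0.9668 + 0.7185 = 4.10
df = (2−1)(2−1) = 1. Since 4.10 < 5.024, fail to reject the null hypothesis of independence at α = 0.025.

4.10; fail to reject H₀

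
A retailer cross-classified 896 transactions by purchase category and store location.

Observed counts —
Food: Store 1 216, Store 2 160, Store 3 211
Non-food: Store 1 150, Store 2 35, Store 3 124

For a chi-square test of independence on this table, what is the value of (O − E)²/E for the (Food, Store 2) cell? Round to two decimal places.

8.14

Row total (Food) = 587; column total (Store 2) = 195; N = 896.
Expected count E = 587 × 195 / 896 = 127.751.
Contribution = (O − E)²/E = (160 − 127.751)² / 127.751 = 8.14.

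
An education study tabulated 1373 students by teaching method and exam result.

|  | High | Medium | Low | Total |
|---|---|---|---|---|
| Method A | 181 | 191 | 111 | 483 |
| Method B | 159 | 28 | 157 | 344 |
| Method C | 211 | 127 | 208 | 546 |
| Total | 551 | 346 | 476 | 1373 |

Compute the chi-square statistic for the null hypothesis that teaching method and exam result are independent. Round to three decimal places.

Grand total N = 1373.
Expected counts (row total × column total / N):
  Method A, High: 483×551/1373 = 193.8332
  Method A, Medium: 483×346/1373 = 121.7174
  Method A, Low: 483×476/1373 = 167.4494
  Method B, High: 344×551/1373 = 138.0510
  Method B, Medium: 344×346/1373 = 86.6890
  Method B, Low: 344×476/1373 = 119.2600
  Method C, High: 546×551/1373 = 219.1158
  Method C, Medium: 546×346/1373 = 137.5936
  Method C, Low: 546×476/1373 = 189.2906
Contributions (O − E)²/E:
  (181 − 193.8332)²/193.8332 = 0.8497
  (191 − 121.7174)²/121.7174 = 39.4363
  (111 − 167.4494)²/167.4494 = 19.0298
  (159 − 138.0510)²/138.0510 = 3.1790
  (28 − 86.6890)²/86.6890 = 39.7328
  (157 − 119.2600)²/119.2600 = 11.9429
  (211 − 219.1158)²/219.1158 = 0.3006
  (127 − 137.5936)²/137.5936 = 0.8156
  (208 − 189.2906)²/189.2906 = 1.8492
χ² = 0.8497 + 39.4363 + 19.0298 + 3.1790 + 39.7328 + 11.9429 + 0.3006 + 0.8156 + 1.8492 = 117.136

117.136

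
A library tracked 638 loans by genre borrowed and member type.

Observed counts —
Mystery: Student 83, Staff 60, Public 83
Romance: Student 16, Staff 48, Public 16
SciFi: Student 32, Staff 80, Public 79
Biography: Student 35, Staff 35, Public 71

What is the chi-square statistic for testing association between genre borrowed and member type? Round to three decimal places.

55.771

Row totals: 226, 80, 191, 141. Column totals: 166, 223, 249. Grand total N = 638.
Expected counts (row total × column total / N):
  Mystery, Student: 226×166/638 = 58.8025
  Mystery, Staff: 226×223/638 = 78.9937
  Mystery, Public: 226×249/638 = 88.2038
  Romance, Student: 80×166/638 = 20.8150
  Romance, Staff: 80×223/638 = 27.9624
  Romance, Public: 80×249/638 = 31.2226
  SciFi, Student: 191×166/638 = 49.6959
  SciFi, Staff: 191×223/638 = 66.7602
  SciFi, Public: 191×249/638 = 74.5439
  Biography, Student: 141×166/638 = 36.6865
  Biography, Staff: 141×223/638 = 49.2837
  Biography, Public: 141×249/638 = 55.0298
Contributions (O − E)²/E:
  (83 − 58.8025)²/58.8025 = 9.9574
  (60 − 78.9937)²/78.9937 = 4.5670
  (83 − 88.2038)²/88.2038 = 0.3070
  (16 − 20.8150)²/20.8150 = 1.1138
  (48 − 27.9624)²/27.9624 = 14.3588
  (16 − 31.2226)²/31.2226 = 7.4218
  (32 − 49.6959)²/49.6959 = 6.3012
  (80 − 66.7602)²/66.7602 = 2.6257
  (79 − 74.5439)²/74.5439 = 0.2664
  (35 − 36.6865)²/36.6865 = 0.0775
  (35 − 49.2837)²/49.2837 = 4.1398
  (71 − 55.0298)²/55.0298 = 4.6347
χ² = 9.9574 + 4.5670 + 0.3070 + 1.1138 + 14.3588 + 7.4218 + 6.3012 + 2.6257 + 0.2664 + 0.0775 + 4.1398 + 4.6347 = 55.771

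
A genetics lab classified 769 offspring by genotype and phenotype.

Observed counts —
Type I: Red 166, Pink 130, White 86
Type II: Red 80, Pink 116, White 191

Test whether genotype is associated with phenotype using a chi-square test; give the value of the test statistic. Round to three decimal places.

Row totals: 382, 387. Column totals: 246, 246, 277. Grand total N = 769.
Expected counts (row total × column total / N):
  Type I, Red: 382×246/769 = 122.2003
  Type I, Pink: 382×246/769 = 122.2003
  Type I, White: 382×277/769 = 137.5995
  Type II, Red: 387×246/769 = 123.7997
  Type II, Pink: 387×246/769 = 123.7997
  Type II, White: 387×277/769 = 139.4005
Contributions (O − E)²/E:
  (166 − 122.2003)²/122.2003 = 15.6989
  (130 − 122.2003)²/122.2003 = 0.4978
  (86 − 137.5995)²/137.5995 = 19.3497
  (80 − 123.7997)²/123.7997 = 15.4961
  (116 − 123.7997)²/123.7997 = 0.4914
  (191 − 139.4005)²/139.4005 = 19.0997
χ² = 15.6989 + 0.4978 + 19.3497 + 15.4961 + 0.4914 + 19.0997 = 70.634

70.634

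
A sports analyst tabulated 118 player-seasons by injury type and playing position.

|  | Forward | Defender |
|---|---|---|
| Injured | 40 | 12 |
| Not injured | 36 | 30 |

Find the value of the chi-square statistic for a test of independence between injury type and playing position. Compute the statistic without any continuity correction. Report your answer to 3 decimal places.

6.353

Row totals: 52, 66. Column totals: 76, 42. Grand total N = 118.
Expected counts (row total × column total / N):
  Injured, Forward: 52×76/118 = 33.4915
  Injured, Defender: 52×42/118 = 18.5085
  Not injured, Forward: 66×76/118 = 42.5085
  Not injured, Defender: 66×42/118 = 23.4915
Contributions (O − E)²/E:
  (40 − 33.4915)²/33.4915 = 1.2648
  (12 − 18.5085)²/18.5085 = 2.2887
  (36 − 42.5085)²/42.5085 = 0.9965
  (30 − 23.4915)²/23.4915 = 1.8032
χ² = 1.2648 + 2.2887 + 0.9965 + 1.8032 = 6.353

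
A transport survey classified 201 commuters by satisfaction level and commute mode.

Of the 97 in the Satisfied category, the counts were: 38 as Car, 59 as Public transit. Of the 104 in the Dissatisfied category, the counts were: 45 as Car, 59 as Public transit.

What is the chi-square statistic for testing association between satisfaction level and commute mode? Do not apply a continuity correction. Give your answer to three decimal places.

0.347

Row totals: 97, 104. Column totals: 83, 118. Grand total N = 201.
Expected counts (row total × column total / N):
  Satisfied, Car: 97×83/201 = 40.0547
  Satisfied, Public transit: 97×118/201 = 56.9453
  Dissatisfied, Car: 104×83/201 = 42.9453
  Dissatisfied, Public transit: 104×118/201 = 61.0547
Contributions (O − E)²/E:
  (38 − 40.0547)²/40.0547 = 0.1054
  (59 − 56.9453)²/56.9453 = 0.0741
  (45 − 42.9453)²/42.9453 = 0.0983
  (59 − 61.0547)²/61.0547 = 0.0691
χ² = 0.1054 + 0.0741 + 0.0983 + 0.0691 = 0.347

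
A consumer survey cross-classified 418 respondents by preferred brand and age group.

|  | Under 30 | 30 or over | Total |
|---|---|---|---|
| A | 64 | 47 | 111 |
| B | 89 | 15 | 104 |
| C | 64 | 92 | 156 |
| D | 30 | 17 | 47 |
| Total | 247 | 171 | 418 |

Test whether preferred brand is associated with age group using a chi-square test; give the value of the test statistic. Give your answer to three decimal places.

Grand total N = 418.
Expected counts (row total × column total / N):
  A, Under 30: 111×247/418 = 65.5909
  A, 30 or over: 111×171/418 = 45.4091
  B, Under 30: 104×247/418 = 61.4545
  B, 30 or over: 104×171/418 = 42.5455
  C, Under 30: 156×247/418 = 92.1818
  C, 30 or over: 156×171/418 = 63.8182
  D, Under 30: 47×247/418 = 27.7727
  D, 30 or over: 47×171/418 = 19.2273
Contributions (O − E)²/E:
  (64 − 65.5909)²/65.5909 = 0.0386
  (47 − 45.4091)²/45.4091 = 0.0557
  (89 − 61.4545)²/61.4545 = 12.3466
  (15 − 42.5455)²/42.5455 = 17.8340
  (64 − 92.1818)²/92.1818 = 8.6157
  (92 − 63.8182)²/63.8182 = 12.4449
  (30 − 27.7727)²/27.7727 = 0.1786
  (17 − 19.2273)²/19.2273 = 0.2580
χ² = 0.0386 + 0.0557 + 12.3466 + 17.8340 + 8.6157 + 12.4449 + 0.1786 + 0.2580 = 51.772

51.772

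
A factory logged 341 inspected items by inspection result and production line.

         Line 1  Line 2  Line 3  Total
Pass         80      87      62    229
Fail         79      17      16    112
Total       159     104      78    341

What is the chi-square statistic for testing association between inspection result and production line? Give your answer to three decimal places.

38.657

Grand total N = 341.
Expected counts (row total × column total / N):
  Pass, Line 1: 229×159/341 = 106.7771
  Pass, Line 2: 229×104/341 = 69.8416
  Pass, Line 3: 229×78/341 = 52.3812
  Fail, Line 1: 112×159/341 = 52.2229
  Fail, Line 2: 112×104/341 = 34.1584
  Fail, Line 3: 112×78/341 = 25.6188
Contributions (O − E)²/E:
  (80 − 106.7771)²/106.7771 = 6.7150
  (87 − 69.8416)²/69.8416 = 4.2154
  (62 − 52.3812)²/52.3812 = 1.7663
  (79 − 52.2229)²/52.2229 = 13.7299
  (17 − 34.1584)²/34.1584 = 8.6190
  (16 − 25.6188)²/25.6188 = 3.6115
χ² = 6.7150 + 4.2154 + 1.7663 + 13.7299 + 8.6190 + 3.6115 = 38.657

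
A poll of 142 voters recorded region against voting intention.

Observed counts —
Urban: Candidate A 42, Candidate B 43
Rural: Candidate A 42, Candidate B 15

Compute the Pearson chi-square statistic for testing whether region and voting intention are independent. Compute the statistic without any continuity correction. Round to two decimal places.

Row totals: 85, 57. Column totals: 84, 58. Grand total N = 142.
Expected counts (row total × column total / N):
  Urban, Candidate A: 85×84/142 = 50.282
  Urban, Candidate B: 85×58/142 = 34.718
  Rural, Candidate A: 57×84/142 = 33.718
  Rural, Candidate B: 57×58/142 = 23.282
Contributions (O − E)²/E:
  (42 − 50.282)²/50.282 = 1.3641
  (43 − 34.718)²/34.718 = 1.9757
  (42 − 33.718)²/33.718 = 2.0343
  (15 − 23.282)²/23.282 = 2.9461
χ² = 1.3641 + 1.9757 + 2.0343 + 2.9461 = 8.32

8.32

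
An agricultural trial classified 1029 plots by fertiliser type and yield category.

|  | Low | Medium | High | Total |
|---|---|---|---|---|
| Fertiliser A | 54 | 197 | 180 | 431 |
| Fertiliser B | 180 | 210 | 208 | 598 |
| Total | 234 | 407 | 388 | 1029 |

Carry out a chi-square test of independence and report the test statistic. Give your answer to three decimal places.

44.347

Grand total N = 1029.
Expected counts (row total × column total / N):
  Fertiliser A, Low: 431×234/1029 = 98.0117
  Fertiliser A, Medium: 431×407/1029 = 170.4733
  Fertiliser A, High: 431×388/1029 = 162.5151
  Fertiliser B, Low: 598×234/1029 = 135.9883
  Fertiliser B, Medium: 598×407/1029 = 236.5267
  Fertiliser B, High: 598×388/1029 = 225.4849
Contributions (O − E)²/E:
  (54 − 98.0117)²/98.0117 = 19.7633
  (197 − 170.4733)²/170.4733 = 4.1277
  (180 − 162.5151)²/162.5151 = 1.8812
  (180 − 135.9883)²/135.9883 = 14.2441
  (210 − 236.5267)²/236.5267 = 2.9750
  (208 − 225.4849)²/225.4849 = 1.3558
χ² = 19.7633 + 4.1277 + 1.8812 + 14.2441 + 2.9750 + 1.3558 = 44.347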